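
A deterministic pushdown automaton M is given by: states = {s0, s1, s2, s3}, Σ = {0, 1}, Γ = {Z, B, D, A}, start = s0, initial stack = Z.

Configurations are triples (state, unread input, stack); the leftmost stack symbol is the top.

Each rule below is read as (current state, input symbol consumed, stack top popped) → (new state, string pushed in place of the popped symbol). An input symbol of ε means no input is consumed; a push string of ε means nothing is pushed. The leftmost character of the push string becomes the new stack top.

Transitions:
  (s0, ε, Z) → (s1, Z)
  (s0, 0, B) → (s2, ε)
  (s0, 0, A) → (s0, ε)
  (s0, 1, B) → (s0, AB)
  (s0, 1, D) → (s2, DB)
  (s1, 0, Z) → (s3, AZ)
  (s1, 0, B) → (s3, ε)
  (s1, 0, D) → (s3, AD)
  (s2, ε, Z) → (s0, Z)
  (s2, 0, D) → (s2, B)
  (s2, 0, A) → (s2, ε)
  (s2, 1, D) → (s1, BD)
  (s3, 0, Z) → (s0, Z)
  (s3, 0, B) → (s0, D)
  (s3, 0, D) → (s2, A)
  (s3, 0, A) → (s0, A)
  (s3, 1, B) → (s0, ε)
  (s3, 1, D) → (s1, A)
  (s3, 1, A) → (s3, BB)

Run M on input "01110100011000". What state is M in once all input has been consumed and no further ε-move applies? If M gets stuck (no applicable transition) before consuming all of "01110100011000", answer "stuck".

(s0, 01110100011000, Z) ⊢ (s1, 01110100011000, Z) ⊢ (s3, 1110100011000, AZ) ⊢ (s3, 110100011000, BBZ) ⊢ (s0, 10100011000, BZ) ⊢ (s0, 0100011000, ABZ) ⊢ (s0, 100011000, BZ) ⊢ (s0, 00011000, ABZ) ⊢ (s0, 0011000, BZ) ⊢ (s2, 011000, Z) ⊢ (s0, 011000, Z) ⊢ (s1, 011000, Z) ⊢ (s3, 11000, AZ) ⊢ (s3, 1000, BBZ) ⊢ (s0, 000, BZ) ⊢ (s2, 00, Z) ⊢ (s0, 00, Z) ⊢ (s1, 00, Z) ⊢ (s3, 0, AZ) ⊢ (s0, ε, AZ)
All input consumed; M is in state s0.

s0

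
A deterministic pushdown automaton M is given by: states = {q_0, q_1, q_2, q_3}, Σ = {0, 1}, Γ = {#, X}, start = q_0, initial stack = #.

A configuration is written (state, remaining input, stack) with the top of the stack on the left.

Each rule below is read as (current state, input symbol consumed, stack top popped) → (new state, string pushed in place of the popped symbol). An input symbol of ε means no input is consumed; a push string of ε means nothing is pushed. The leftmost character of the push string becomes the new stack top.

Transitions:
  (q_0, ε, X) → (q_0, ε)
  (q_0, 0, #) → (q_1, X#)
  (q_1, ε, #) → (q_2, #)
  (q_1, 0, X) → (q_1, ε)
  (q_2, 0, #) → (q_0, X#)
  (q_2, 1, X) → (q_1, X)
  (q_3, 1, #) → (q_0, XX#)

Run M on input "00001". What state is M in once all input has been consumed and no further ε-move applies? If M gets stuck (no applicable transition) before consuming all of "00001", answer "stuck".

(q_0, 00001, #)
  read 0, top #: go to q_1, push X# → (q_1, 0001, X#)
  read 0, top X: go to q_1, push ε → (q_1, 001, #)
  ε-move, top #: go to q_2, push # → (q_2, 001, #)
  read 0, top #: go to q_0, push X# → (q_0, 01, X#)
  ε-move, top X: go to q_0, push ε → (q_0, 01, #)
  read 0, top #: go to q_1, push X# → (q_1, 1, X#)
No transition for (q_1, 1, top X); M blocks with input 1 remaining.

stuck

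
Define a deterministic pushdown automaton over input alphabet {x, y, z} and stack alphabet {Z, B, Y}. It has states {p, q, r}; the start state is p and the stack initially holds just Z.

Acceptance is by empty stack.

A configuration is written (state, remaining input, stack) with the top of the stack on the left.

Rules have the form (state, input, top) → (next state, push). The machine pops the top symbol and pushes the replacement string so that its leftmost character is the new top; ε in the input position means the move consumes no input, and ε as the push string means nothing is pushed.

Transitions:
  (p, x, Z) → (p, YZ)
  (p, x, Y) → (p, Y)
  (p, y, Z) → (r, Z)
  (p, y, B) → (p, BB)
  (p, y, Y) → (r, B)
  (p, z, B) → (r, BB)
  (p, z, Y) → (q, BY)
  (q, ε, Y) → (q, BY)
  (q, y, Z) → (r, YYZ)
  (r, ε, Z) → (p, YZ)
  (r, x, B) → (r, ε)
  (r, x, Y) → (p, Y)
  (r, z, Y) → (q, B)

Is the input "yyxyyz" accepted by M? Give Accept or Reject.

Reject

(p, yyxyyz, Z)
  read y, top Z: go to r, push Z → (r, yxyyz, Z)
  ε-move, top Z: go to p, push YZ → (p, yxyyz, YZ)
  read y, top Y: go to r, push B → (r, xyyz, BZ)
  read x, top B: go to r, push ε → (r, yyz, Z)
  ε-move, top Z: go to p, push YZ → (p, yyz, YZ)
  read y, top Y: go to r, push B → (r, yz, BZ)
No transition applies at (r, yz, BZ); input not fully consumed.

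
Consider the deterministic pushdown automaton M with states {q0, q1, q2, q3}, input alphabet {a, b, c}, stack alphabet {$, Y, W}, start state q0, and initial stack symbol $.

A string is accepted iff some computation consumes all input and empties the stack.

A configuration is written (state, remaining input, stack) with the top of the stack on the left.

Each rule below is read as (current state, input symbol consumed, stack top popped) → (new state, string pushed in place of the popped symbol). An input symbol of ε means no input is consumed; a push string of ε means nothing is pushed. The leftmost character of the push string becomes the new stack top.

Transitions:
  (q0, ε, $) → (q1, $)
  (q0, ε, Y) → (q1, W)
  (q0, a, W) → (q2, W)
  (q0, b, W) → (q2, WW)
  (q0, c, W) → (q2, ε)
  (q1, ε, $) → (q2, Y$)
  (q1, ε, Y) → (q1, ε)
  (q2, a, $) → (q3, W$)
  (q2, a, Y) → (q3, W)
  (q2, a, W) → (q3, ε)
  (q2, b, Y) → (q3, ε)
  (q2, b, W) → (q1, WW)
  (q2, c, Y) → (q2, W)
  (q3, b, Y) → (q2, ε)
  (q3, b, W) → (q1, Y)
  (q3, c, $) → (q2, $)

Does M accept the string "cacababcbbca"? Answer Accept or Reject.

(q0, cacababcbbca, $) ⊢ (q1, cacababcbbca, $) ⊢ (q2, cacababcbbca, Y$) ⊢ (q2, acababcbbca, W$) ⊢ (q3, cababcbbca, $) ⊢ (q2, ababcbbca, $) ⊢ (q3, babcbbca, W$) ⊢ (q1, abcbbca, Y$) ⊢ (q1, abcbbca, $) ⊢ (q2, abcbbca, Y$) ⊢ (q3, bcbbca, W$) ⊢ (q1, cbbca, Y$) ⊢ (q1, cbbca, $) ⊢ (q2, cbbca, Y$) ⊢ (q2, bbca, W$) ⊢ (q1, bca, WW$)
No transition applies at (q1, bca, WW$); input not fully consumed.

Reject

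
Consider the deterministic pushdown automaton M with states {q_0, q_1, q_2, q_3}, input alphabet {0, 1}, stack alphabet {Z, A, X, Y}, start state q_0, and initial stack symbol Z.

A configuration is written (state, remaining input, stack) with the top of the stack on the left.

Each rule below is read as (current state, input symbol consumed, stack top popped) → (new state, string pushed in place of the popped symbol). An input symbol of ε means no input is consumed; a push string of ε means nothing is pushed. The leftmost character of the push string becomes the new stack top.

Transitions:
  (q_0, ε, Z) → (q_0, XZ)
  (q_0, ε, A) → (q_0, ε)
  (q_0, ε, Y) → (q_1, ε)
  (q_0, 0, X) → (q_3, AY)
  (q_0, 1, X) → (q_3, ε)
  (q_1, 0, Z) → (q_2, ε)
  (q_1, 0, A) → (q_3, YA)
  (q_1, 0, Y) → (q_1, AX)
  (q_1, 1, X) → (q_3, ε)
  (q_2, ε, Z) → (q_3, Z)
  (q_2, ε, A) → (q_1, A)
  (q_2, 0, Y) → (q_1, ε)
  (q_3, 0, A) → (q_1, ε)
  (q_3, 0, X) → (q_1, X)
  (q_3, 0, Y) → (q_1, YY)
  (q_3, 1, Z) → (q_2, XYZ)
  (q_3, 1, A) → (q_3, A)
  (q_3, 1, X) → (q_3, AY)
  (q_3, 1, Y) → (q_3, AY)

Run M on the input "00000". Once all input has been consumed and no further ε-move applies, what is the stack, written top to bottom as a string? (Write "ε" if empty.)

(q_0, 00000, Z) ⊢ (q_0, 00000, XZ) ⊢ (q_3, 0000, AYZ) ⊢ (q_1, 000, YZ) ⊢ (q_1, 00, AXZ) ⊢ (q_3, 0, YAXZ) ⊢ (q_1, ε, YYAXZ)
All input consumed in state q_1 with stack YYAXZ.

YYAXZ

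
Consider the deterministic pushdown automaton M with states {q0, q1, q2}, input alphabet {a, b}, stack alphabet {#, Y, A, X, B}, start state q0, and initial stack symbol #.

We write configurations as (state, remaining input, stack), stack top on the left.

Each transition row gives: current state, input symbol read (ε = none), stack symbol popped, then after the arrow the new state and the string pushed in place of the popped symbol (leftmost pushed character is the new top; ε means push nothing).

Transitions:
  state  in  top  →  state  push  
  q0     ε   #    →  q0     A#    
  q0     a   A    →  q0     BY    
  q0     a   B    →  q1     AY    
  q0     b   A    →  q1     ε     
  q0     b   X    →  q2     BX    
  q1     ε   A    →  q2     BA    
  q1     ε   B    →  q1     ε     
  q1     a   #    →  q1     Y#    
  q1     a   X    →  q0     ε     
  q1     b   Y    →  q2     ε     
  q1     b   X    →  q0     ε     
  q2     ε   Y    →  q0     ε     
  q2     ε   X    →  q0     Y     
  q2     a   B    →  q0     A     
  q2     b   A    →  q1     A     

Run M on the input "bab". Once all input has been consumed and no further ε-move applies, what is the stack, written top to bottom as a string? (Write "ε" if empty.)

(q0, bab, #)
  ε-move, top #: go to q0, push A# → (q0, bab, A#)
  read b, top A: go to q1, push ε → (q1, ab, #)
  read a, top #: go to q1, push Y# → (q1, b, Y#)
  read b, top Y: go to q2, push ε → (q2, ε, #)
All input consumed in state q2 with stack #.

#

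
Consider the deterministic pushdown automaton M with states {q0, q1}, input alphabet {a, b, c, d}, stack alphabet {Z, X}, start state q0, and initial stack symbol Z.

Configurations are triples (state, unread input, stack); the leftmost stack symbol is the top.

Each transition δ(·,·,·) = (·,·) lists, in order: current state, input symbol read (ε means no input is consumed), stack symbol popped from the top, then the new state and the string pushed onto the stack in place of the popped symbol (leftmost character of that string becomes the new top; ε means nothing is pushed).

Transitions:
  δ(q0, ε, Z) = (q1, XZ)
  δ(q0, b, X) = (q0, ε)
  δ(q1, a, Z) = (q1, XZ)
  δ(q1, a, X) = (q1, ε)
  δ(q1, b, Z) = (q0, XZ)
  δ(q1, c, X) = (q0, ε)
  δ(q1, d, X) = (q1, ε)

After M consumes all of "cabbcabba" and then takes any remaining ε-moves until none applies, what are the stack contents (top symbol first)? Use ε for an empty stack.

(q0, cabbcabba, Z)
  ε-move, top Z: go to q1, push XZ → (q1, cabbcabba, XZ)
  read c, top X: go to q0, push ε → (q0, abbcabba, Z)
  ε-move, top Z: go to q1, push XZ → (q1, abbcabba, XZ)
  read a, top X: go to q1, push ε → (q1, bbcabba, Z)
  read b, top Z: go to q0, push XZ → (q0, bcabba, XZ)
  read b, top X: go to q0, push ε → (q0, cabba, Z)
  ε-move, top Z: go to q1, push XZ → (q1, cabba, XZ)
  read c, top X: go to q0, push ε → (q0, abba, Z)
  ε-move, top Z: go to q1, push XZ → (q1, abba, XZ)
  read a, top X: go to q1, push ε → (q1, bba, Z)
  read b, top Z: go to q0, push XZ → (q0, ba, XZ)
  read b, top X: go to q0, push ε → (q0, a, Z)
  ε-move, top Z: go to q1, push XZ → (q1, a, XZ)
  read a, top X: go to q1, push ε → (q1, ε, Z)
All input consumed in state q1 with stack Z.

Z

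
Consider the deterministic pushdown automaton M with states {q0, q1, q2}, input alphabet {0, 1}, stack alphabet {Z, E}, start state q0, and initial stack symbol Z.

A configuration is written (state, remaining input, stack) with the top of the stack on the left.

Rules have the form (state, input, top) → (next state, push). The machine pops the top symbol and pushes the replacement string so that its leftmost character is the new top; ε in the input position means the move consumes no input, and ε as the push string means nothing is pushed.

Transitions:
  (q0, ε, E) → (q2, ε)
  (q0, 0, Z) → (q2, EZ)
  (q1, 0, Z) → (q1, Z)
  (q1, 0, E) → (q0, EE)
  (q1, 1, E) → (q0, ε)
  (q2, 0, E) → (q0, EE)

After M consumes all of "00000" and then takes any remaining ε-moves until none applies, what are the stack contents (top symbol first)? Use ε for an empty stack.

EZ

(q0, 00000, Z) ⊢ (q2, 0000, EZ) ⊢ (q0, 000, EEZ) ⊢ (q2, 000, EZ) ⊢ (q0, 00, EEZ) ⊢ (q2, 00, EZ) ⊢ (q0, 0, EEZ) ⊢ (q2, 0, EZ) ⊢ (q0, ε, EEZ) ⊢ (q2, ε, EZ)
All input consumed in state q2 with stack EZ.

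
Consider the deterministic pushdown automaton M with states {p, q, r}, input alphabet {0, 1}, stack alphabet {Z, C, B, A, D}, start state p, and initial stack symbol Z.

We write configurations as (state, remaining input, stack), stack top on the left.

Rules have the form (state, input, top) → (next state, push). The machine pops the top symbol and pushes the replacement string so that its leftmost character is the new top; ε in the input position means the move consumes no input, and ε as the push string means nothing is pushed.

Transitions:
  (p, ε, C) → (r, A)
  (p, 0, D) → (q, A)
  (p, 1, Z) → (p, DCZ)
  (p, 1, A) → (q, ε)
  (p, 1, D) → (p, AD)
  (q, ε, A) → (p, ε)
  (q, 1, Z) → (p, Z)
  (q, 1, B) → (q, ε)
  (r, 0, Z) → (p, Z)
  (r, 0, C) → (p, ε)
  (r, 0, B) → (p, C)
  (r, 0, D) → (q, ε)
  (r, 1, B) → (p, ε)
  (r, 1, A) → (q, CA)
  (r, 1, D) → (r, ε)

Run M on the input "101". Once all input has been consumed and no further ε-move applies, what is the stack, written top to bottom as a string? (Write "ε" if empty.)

CAZ

(p, 101, Z) ⊢ (p, 01, DCZ) ⊢ (q, 1, ACZ) ⊢ (p, 1, CZ) ⊢ (r, 1, AZ) ⊢ (q, ε, CAZ)
All input consumed in state q with stack CAZ.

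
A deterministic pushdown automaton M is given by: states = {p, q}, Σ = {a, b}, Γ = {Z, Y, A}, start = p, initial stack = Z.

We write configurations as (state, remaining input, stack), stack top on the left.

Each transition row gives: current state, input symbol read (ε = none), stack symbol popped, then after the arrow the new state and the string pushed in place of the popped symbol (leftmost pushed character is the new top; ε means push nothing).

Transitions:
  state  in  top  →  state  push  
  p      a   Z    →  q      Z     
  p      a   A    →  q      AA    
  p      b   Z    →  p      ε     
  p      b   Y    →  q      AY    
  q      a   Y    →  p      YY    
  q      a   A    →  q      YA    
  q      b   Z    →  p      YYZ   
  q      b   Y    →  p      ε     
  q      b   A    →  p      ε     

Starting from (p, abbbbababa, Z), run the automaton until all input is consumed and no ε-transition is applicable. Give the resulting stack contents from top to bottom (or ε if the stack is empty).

AAYYZ

(p, abbbbababa, Z) ⊢ (q, bbbbababa, Z) ⊢ (p, bbbababa, YYZ) ⊢ (q, bbababa, AYYZ) ⊢ (p, bababa, YYZ) ⊢ (q, ababa, AYYZ) ⊢ (q, baba, YAYYZ) ⊢ (p, aba, AYYZ) ⊢ (q, ba, AAYYZ) ⊢ (p, a, AYYZ) ⊢ (q, ε, AAYYZ)
All input consumed in state q with stack AAYYZ.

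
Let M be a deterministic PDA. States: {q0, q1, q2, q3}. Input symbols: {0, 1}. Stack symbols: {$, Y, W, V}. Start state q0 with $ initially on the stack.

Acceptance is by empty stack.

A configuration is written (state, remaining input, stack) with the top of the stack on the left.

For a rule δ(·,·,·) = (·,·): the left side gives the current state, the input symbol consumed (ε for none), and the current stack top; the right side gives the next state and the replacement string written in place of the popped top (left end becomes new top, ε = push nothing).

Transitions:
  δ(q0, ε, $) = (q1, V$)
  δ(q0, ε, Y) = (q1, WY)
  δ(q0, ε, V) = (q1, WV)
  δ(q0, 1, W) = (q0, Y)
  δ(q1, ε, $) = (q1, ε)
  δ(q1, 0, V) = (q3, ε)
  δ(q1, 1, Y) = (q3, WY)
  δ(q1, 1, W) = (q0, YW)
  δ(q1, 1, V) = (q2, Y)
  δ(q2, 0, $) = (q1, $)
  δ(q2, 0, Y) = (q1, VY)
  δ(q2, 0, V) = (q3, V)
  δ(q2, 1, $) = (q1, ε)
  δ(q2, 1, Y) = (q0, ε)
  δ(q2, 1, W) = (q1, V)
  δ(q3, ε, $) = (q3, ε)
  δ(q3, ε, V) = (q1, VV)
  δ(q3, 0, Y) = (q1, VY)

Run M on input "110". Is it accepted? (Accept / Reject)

(q0, 110, $) ⊢ (q1, 110, V$) ⊢ (q2, 10, Y$) ⊢ (q0, 0, $) ⊢ (q1, 0, V$) ⊢ (q3, ε, $) ⊢ (q3, ε, ε)
All input consumed and the stack is empty.

Accept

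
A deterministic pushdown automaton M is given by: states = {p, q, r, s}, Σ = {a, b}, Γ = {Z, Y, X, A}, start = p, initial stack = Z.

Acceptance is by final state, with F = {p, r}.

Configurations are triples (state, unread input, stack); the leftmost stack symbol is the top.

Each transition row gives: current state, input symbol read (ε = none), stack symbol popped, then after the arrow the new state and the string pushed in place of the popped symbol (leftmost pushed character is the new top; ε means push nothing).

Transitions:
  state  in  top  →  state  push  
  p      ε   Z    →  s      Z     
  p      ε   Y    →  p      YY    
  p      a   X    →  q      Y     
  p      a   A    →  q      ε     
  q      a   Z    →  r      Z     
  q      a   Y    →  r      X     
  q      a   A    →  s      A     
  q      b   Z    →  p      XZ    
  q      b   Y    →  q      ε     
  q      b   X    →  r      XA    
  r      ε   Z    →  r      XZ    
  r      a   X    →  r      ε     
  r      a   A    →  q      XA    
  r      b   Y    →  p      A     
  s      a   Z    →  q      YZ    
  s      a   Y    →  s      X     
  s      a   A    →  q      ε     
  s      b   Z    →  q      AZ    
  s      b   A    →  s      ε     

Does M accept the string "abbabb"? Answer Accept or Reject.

(p, abbabb, Z) ⊢ (s, abbabb, Z) ⊢ (q, bbabb, YZ) ⊢ (q, babb, Z) ⊢ (p, abb, XZ) ⊢ (q, bb, YZ) ⊢ (q, b, Z) ⊢ (p, ε, XZ)
All input consumed; state p ∈ F.

Accept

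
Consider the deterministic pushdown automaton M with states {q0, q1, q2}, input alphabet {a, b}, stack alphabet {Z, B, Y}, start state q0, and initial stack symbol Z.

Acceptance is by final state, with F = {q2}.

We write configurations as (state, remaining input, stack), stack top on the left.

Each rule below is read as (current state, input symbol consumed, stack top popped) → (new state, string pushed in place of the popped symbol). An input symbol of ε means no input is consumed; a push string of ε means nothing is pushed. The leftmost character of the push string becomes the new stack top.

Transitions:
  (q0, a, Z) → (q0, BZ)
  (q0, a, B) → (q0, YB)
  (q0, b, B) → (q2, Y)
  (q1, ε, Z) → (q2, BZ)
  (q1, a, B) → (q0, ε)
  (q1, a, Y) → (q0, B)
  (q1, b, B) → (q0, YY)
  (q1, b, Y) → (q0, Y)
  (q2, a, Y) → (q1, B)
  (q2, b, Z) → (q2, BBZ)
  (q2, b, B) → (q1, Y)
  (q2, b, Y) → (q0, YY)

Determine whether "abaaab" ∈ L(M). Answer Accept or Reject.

(q0, abaaab, Z) ⊢ (q0, baaab, BZ) ⊢ (q2, aaab, YZ) ⊢ (q1, aab, BZ) ⊢ (q0, ab, Z) ⊢ (q0, b, BZ) ⊢ (q2, ε, YZ)
All input consumed; state q2 ∈ F.

Accept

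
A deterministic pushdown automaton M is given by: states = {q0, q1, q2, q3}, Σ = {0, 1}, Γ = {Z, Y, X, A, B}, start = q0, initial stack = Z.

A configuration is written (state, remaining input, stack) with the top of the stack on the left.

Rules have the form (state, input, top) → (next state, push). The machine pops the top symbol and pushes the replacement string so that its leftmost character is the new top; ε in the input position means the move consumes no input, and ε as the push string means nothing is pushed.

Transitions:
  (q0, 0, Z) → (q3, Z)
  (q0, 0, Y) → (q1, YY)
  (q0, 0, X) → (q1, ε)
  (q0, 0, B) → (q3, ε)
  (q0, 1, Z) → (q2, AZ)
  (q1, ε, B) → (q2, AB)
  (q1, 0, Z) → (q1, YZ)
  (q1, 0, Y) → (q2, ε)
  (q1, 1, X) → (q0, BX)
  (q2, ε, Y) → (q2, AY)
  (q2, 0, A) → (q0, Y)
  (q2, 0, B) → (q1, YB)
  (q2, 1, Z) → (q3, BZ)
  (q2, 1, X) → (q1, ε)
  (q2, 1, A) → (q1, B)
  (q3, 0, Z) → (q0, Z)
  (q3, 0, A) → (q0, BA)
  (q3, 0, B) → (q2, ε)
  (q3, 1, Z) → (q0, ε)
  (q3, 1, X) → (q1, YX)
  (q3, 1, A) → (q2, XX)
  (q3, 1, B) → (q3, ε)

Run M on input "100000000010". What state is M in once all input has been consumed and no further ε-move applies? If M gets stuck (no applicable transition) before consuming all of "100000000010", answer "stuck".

q0

(q0, 100000000010, Z)
  read 1, top Z: go to q2, push AZ → (q2, 00000000010, AZ)
  read 0, top A: go to q0, push Y → (q0, 0000000010, YZ)
  read 0, top Y: go to q1, push YY → (q1, 000000010, YYZ)
  read 0, top Y: go to q2, push ε → (q2, 00000010, YZ)
  ε-move, top Y: go to q2, push AY → (q2, 00000010, AYZ)
  read 0, top A: go to q0, push Y → (q0, 0000010, YYZ)
  read 0, top Y: go to q1, push YY → (q1, 000010, YYYZ)
  read 0, top Y: go to q2, push ε → (q2, 00010, YYZ)
  ε-move, top Y: go to q2, push AY → (q2, 00010, AYYZ)
  read 0, top A: go to q0, push Y → (q0, 0010, YYYZ)
  read 0, top Y: go to q1, push YY → (q1, 010, YYYYZ)
  read 0, top Y: go to q2, push ε → (q2, 10, YYYZ)
  ε-move, top Y: go to q2, push AY → (q2, 10, AYYYZ)
  read 1, top A: go to q1, push B → (q1, 0, BYYYZ)
  ε-move, top B: go to q2, push AB → (q2, 0, ABYYYZ)
  read 0, top A: go to q0, push Y → (q0, ε, YBYYYZ)
All input consumed; M is in state q0.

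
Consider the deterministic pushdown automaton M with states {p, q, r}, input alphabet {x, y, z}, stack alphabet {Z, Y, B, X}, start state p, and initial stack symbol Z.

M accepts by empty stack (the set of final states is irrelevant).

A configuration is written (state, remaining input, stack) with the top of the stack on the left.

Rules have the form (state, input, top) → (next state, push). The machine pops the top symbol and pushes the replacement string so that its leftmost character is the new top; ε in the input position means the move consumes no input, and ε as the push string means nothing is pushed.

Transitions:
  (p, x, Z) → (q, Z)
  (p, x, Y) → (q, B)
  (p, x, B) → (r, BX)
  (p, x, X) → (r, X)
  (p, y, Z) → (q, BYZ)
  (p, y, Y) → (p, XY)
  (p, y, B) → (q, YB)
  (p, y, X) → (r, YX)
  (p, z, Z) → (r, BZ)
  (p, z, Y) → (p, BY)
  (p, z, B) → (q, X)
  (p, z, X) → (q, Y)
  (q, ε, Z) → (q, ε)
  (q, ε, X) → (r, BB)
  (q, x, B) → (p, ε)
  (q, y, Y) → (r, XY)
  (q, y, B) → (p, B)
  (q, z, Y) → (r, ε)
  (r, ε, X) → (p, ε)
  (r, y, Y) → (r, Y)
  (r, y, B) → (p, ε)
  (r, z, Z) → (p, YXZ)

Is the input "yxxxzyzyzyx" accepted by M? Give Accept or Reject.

Accept

(p, yxxxzyzyzyx, Z)
  read y, top Z: go to q, push BYZ → (q, xxxzyzyzyx, BYZ)
  read x, top B: go to p, push ε → (p, xxzyzyzyx, YZ)
  read x, top Y: go to q, push B → (q, xzyzyzyx, BZ)
  read x, top B: go to p, push ε → (p, zyzyzyx, Z)
  read z, top Z: go to r, push BZ → (r, yzyzyx, BZ)
  read y, top B: go to p, push ε → (p, zyzyx, Z)
  read z, top Z: go to r, push BZ → (r, yzyx, BZ)
  read y, top B: go to p, push ε → (p, zyx, Z)
  read z, top Z: go to r, push BZ → (r, yx, BZ)
  read y, top B: go to p, push ε → (p, x, Z)
  read x, top Z: go to q, push Z → (q, ε, Z)
  ε-move, top Z: go to q, push ε → (q, ε, ε)
All input consumed and the stack is empty.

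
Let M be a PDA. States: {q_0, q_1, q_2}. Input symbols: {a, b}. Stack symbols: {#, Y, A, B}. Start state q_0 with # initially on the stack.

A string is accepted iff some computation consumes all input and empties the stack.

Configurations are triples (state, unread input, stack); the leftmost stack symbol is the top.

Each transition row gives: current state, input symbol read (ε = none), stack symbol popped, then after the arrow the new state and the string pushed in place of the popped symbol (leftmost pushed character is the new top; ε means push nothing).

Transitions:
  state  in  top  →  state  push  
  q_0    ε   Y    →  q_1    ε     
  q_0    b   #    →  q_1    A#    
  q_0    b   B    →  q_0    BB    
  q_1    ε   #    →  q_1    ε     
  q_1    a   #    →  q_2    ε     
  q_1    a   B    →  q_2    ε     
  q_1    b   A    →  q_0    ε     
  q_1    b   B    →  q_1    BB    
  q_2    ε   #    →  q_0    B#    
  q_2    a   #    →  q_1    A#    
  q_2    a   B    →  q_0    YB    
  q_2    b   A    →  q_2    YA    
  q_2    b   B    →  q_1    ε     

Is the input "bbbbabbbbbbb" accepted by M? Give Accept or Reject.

No computation consumes all input and empties the stack.

Reject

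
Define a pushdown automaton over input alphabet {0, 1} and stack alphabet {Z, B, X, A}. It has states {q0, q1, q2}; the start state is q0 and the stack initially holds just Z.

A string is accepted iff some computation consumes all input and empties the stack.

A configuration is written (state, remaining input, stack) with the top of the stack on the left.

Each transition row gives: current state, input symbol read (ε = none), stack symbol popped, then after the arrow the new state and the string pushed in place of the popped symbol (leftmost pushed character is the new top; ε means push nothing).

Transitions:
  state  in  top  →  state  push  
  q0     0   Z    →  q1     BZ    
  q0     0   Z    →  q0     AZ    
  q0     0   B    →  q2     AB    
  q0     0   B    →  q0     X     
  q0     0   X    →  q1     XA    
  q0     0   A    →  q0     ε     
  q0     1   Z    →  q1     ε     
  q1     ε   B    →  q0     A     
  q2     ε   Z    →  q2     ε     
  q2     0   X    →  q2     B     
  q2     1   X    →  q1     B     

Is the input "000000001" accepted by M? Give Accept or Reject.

One accepting computation: (q0, 000000001, Z) ⊢ (q0, 00000001, AZ) ⊢ (q0, 0000001, Z) ⊢ (q0, 000001, AZ) ⊢ (q0, 00001, Z) ⊢ (q0, 0001, AZ) ⊢ (q0, 001, Z) ⊢ (q0, 01, AZ) ⊢ (q0, 1, Z) ⊢ (q1, ε, ε)
All input consumed and the stack is empty.

Accept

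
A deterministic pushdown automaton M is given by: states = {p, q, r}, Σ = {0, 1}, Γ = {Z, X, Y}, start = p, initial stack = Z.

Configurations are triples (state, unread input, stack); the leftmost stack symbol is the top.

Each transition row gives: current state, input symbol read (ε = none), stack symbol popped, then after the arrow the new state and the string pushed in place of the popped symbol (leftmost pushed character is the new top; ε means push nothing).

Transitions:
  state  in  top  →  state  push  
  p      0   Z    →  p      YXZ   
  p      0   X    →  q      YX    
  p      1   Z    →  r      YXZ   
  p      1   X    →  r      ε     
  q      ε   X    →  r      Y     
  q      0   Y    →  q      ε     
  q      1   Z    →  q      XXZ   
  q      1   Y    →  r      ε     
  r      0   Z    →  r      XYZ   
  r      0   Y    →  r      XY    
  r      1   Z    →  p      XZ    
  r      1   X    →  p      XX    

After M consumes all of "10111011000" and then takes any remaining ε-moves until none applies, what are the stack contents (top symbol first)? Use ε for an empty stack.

(p, 10111011000, Z)
  read 1, top Z: go to r, push YXZ → (r, 0111011000, YXZ)
  read 0, top Y: go to r, push XY → (r, 111011000, XYXZ)
  read 1, top X: go to p, push XX → (p, 11011000, XXYXZ)
  read 1, top X: go to r, push ε → (r, 1011000, XYXZ)
  read 1, top X: go to p, push XX → (p, 011000, XXYXZ)
  read 0, top X: go to q, push YX → (q, 11000, YXXYXZ)
  read 1, top Y: go to r, push ε → (r, 1000, XXYXZ)
  read 1, top X: go to p, push XX → (p, 000, XXXYXZ)
  read 0, top X: go to q, push YX → (q, 00, YXXXYXZ)
  read 0, top Y: go to q, push ε → (q, 0, XXXYXZ)
  ε-move, top X: go to r, push Y → (r, 0, YXXYXZ)
  read 0, top Y: go to r, push XY → (r, ε, XYXXYXZ)
All input consumed in state r with stack XYXXYXZ.

XYXXYXZ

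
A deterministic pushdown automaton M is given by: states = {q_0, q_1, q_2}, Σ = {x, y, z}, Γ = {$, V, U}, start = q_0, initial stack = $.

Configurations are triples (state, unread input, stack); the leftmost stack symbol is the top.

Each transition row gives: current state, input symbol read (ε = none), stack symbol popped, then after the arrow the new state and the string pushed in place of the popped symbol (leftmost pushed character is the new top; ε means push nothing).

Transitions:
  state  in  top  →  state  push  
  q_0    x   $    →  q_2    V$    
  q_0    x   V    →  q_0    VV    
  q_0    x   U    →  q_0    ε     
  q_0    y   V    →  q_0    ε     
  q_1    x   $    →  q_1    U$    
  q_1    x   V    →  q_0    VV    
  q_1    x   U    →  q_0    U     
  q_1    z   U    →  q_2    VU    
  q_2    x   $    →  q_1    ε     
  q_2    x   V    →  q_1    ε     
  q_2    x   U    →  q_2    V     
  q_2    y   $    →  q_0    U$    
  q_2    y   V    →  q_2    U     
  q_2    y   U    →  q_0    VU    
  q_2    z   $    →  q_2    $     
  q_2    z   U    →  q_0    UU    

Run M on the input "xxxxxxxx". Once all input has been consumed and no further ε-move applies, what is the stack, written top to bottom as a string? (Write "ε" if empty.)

(q_0, xxxxxxxx, $)
  read x, top $: go to q_2, push V$ → (q_2, xxxxxxx, V$)
  read x, top V: go to q_1, push ε → (q_1, xxxxxx, $)
  read x, top $: go to q_1, push U$ → (q_1, xxxxx, U$)
  read x, top U: go to q_0, push U → (q_0, xxxx, U$)
  read x, top U: go to q_0, push ε → (q_0, xxx, $)
  read x, top $: go to q_2, push V$ → (q_2, xx, V$)
  read x, top V: go to q_1, push ε → (q_1, x, $)
  read x, top $: go to q_1, push U$ → (q_1, ε, U$)
All input consumed in state q_1 with stack U$.

U$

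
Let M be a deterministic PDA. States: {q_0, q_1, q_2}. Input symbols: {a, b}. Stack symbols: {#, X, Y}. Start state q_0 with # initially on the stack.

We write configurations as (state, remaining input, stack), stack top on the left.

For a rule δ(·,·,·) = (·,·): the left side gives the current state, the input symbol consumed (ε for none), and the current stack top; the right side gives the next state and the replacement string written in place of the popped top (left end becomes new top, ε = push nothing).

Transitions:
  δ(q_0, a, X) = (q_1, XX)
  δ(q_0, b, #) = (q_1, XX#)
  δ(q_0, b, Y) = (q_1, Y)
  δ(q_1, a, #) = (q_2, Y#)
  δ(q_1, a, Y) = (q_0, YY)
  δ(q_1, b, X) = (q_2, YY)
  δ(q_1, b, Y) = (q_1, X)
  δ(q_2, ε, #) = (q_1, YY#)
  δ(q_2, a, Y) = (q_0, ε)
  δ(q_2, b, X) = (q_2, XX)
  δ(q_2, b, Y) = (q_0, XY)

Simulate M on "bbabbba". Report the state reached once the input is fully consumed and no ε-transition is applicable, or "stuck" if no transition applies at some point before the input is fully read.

q_0

(q_0, bbabbba, #)
  read b, top #: go to q_1, push XX# → (q_1, babbba, XX#)
  read b, top X: go to q_2, push YY → (q_2, abbba, YYX#)
  read a, top Y: go to q_0, push ε → (q_0, bbba, YX#)
  read b, top Y: go to q_1, push Y → (q_1, bba, YX#)
  read b, top Y: go to q_1, push X → (q_1, ba, XX#)
  read b, top X: go to q_2, push YY → (q_2, a, YYX#)
  read a, top Y: go to q_0, push ε → (q_0, ε, YX#)
All input consumed; M is in state q_0.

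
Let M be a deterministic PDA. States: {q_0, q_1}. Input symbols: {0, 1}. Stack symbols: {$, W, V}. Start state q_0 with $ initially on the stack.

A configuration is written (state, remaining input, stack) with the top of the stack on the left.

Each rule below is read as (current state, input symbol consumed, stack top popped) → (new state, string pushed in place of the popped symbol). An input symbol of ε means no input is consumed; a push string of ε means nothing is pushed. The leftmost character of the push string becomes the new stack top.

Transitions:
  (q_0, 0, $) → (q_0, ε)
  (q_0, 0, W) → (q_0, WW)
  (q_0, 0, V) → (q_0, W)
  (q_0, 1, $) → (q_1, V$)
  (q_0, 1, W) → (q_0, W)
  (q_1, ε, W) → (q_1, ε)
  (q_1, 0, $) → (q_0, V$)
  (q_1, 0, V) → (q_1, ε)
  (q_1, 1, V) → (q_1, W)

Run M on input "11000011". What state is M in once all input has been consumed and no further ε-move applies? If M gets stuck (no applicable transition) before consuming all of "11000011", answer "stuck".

(q_0, 11000011, $) ⊢ (q_1, 1000011, V$) ⊢ (q_1, 000011, W$) ⊢ (q_1, 000011, $) ⊢ (q_0, 00011, V$) ⊢ (q_0, 0011, W$) ⊢ (q_0, 011, WW$) ⊢ (q_0, 11, WWW$) ⊢ (q_0, 1, WWW$) ⊢ (q_0, ε, WWW$)
All input consumed; M is in state q_0.

q_0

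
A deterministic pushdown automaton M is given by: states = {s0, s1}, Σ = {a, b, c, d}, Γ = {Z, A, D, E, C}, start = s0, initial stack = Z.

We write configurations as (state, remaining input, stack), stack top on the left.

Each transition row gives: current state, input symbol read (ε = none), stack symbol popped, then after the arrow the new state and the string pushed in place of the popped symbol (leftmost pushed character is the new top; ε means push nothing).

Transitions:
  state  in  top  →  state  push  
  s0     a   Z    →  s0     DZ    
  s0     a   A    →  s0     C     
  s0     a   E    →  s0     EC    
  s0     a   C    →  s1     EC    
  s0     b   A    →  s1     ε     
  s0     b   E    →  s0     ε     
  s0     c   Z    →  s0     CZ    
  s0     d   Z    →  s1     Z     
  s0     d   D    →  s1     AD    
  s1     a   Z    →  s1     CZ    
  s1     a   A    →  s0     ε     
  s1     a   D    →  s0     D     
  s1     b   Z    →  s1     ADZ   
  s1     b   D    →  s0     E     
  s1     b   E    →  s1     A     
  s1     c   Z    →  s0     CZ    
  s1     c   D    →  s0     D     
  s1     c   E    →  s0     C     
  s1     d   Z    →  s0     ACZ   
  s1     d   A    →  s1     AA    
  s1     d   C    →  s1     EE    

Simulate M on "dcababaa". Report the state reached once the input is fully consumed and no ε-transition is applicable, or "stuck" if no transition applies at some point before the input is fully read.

(s0, dcababaa, Z)
  read d, top Z: go to s1, push Z → (s1, cababaa, Z)
  read c, top Z: go to s0, push CZ → (s0, ababaa, CZ)
  read a, top C: go to s1, push EC → (s1, babaa, ECZ)
  read b, top E: go to s1, push A → (s1, abaa, ACZ)
  read a, top A: go to s0, push ε → (s0, baa, CZ)
No transition for (s0, b, top C); M blocks with input baa remaining.

stuck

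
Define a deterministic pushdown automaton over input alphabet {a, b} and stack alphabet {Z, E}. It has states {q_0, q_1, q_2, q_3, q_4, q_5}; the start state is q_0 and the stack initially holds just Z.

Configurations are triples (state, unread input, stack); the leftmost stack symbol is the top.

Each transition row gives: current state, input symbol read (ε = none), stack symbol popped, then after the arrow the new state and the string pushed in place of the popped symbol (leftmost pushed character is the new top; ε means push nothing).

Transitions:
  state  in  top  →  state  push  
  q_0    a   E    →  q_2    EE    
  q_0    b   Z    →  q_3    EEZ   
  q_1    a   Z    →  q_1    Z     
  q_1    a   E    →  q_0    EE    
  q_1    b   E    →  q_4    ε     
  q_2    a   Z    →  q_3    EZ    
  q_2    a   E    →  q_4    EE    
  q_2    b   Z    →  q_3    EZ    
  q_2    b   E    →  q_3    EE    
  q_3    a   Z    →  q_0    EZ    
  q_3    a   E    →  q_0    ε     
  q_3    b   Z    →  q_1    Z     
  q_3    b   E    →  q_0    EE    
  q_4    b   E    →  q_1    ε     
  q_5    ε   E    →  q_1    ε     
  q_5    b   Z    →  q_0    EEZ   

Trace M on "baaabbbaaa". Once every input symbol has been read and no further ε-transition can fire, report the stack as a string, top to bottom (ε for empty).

(q_0, baaabbbaaa, Z)
  read b, top Z: go to q_3, push EEZ → (q_3, aaabbbaaa, EEZ)
  read a, top E: go to q_0, push ε → (q_0, aabbbaaa, EZ)
  read a, top E: go to q_2, push EE → (q_2, abbbaaa, EEZ)
  read a, top E: go to q_4, push EE → (q_4, bbbaaa, EEEZ)
  read b, top E: go to q_1, push ε → (q_1, bbaaa, EEZ)
  read b, top E: go to q_4, push ε → (q_4, baaa, EZ)
  read b, top E: go to q_1, push ε → (q_1, aaa, Z)
  read a, top Z: go to q_1, push Z → (q_1, aa, Z)
  read a, top Z: go to q_1, push Z → (q_1, a, Z)
  read a, top Z: go to q_1, push Z → (q_1, ε, Z)
All input consumed in state q_1 with stack Z.

Z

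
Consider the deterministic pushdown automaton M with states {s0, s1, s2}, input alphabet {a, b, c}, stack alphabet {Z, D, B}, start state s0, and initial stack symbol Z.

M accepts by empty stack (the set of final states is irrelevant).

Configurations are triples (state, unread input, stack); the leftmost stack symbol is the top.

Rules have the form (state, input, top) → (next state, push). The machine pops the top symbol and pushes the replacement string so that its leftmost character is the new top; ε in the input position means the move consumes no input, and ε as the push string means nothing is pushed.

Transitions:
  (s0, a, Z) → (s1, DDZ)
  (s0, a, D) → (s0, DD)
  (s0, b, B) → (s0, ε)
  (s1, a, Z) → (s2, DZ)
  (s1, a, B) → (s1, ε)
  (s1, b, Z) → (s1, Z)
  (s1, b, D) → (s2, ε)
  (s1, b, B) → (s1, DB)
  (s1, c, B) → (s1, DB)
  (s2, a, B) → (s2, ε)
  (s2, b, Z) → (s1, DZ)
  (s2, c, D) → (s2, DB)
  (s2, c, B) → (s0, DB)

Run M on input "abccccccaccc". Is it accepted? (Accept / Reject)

(s0, abccccccaccc, Z) ⊢ (s1, bccccccaccc, DDZ) ⊢ (s2, ccccccaccc, DZ) ⊢ (s2, cccccaccc, DBZ) ⊢ (s2, ccccaccc, DBBZ) ⊢ (s2, cccaccc, DBBBZ) ⊢ (s2, ccaccc, DBBBBZ) ⊢ (s2, caccc, DBBBBBZ) ⊢ (s2, accc, DBBBBBBZ)
No transition applies at (s2, accc, DBBBBBBZ); input not fully consumed.

Reject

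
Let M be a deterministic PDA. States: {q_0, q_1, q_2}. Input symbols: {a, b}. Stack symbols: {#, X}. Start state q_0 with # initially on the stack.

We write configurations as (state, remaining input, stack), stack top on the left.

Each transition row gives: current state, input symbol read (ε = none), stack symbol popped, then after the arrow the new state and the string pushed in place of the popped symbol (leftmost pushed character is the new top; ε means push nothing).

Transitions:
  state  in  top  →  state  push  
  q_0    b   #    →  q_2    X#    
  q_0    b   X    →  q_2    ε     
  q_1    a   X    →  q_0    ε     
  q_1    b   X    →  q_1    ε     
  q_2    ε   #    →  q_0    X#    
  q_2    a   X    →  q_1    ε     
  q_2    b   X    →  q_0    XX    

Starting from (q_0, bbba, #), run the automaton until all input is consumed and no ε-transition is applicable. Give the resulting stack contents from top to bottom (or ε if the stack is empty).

(q_0, bbba, #)
  read b, top #: go to q_2, push X# → (q_2, bba, X#)
  read b, top X: go to q_0, push XX → (q_0, ba, XX#)
  read b, top X: go to q_2, push ε → (q_2, a, X#)
  read a, top X: go to q_1, push ε → (q_1, ε, #)
All input consumed in state q_1 with stack #.

#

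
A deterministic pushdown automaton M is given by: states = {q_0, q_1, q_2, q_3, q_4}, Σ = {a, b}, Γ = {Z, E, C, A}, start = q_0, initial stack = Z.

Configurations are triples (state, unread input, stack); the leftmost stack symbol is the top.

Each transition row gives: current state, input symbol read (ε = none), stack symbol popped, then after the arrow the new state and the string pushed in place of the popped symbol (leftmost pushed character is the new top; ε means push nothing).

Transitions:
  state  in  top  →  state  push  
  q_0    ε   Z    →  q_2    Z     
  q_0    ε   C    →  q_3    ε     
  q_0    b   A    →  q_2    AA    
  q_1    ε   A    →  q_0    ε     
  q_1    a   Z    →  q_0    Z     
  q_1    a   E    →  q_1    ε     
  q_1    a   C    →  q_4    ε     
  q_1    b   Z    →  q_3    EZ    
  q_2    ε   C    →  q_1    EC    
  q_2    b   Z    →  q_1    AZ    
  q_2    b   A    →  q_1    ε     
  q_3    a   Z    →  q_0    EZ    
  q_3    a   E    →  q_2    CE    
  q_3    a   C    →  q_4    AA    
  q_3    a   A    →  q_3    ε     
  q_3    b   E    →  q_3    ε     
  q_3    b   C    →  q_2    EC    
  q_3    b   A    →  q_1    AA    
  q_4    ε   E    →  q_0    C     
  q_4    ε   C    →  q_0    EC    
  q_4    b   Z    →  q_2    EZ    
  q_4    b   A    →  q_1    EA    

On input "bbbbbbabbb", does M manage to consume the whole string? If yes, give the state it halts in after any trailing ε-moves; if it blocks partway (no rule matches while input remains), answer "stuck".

(q_0, bbbbbbabbb, Z) ⊢ (q_2, bbbbbbabbb, Z) ⊢ (q_1, bbbbbabbb, AZ) ⊢ (q_0, bbbbbabbb, Z) ⊢ (q_2, bbbbbabbb, Z) ⊢ (q_1, bbbbabbb, AZ) ⊢ (q_0, bbbbabbb, Z) ⊢ (q_2, bbbbabbb, Z) ⊢ (q_1, bbbabbb, AZ) ⊢ (q_0, bbbabbb, Z) ⊢ (q_2, bbbabbb, Z) ⊢ (q_1, bbabbb, AZ) ⊢ (q_0, bbabbb, Z) ⊢ (q_2, bbabbb, Z) ⊢ (q_1, babbb, AZ) ⊢ (q_0, babbb, Z) ⊢ (q_2, babbb, Z) ⊢ (q_1, abbb, AZ) ⊢ (q_0, abbb, Z) ⊢ (q_2, abbb, Z)
No transition for (q_2, a, top Z); M blocks with input abbb remaining.

stuck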